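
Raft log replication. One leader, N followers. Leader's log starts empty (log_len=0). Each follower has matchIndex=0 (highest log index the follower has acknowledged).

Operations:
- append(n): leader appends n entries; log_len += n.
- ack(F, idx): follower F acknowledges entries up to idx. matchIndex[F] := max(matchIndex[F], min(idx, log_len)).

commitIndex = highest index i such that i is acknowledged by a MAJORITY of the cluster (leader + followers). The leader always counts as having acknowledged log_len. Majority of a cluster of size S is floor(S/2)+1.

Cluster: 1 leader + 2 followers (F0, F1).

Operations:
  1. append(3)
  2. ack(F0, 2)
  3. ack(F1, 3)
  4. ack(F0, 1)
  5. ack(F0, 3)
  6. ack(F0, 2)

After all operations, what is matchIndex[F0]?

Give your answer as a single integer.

Answer: 3

Derivation:
Op 1: append 3 -> log_len=3
Op 2: F0 acks idx 2 -> match: F0=2 F1=0; commitIndex=2
Op 3: F1 acks idx 3 -> match: F0=2 F1=3; commitIndex=3
Op 4: F0 acks idx 1 -> match: F0=2 F1=3; commitIndex=3
Op 5: F0 acks idx 3 -> match: F0=3 F1=3; commitIndex=3
Op 6: F0 acks idx 2 -> match: F0=3 F1=3; commitIndex=3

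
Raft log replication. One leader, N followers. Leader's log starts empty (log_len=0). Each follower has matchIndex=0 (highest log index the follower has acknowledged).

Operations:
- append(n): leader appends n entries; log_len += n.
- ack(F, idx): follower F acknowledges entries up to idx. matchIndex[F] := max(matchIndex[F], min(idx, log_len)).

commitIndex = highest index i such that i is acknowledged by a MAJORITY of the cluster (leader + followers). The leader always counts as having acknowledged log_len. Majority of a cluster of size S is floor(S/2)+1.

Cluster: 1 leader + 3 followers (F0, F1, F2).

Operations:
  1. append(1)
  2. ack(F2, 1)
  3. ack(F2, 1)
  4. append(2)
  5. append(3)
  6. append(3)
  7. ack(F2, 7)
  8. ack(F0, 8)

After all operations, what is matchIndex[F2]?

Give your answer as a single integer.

Answer: 7

Derivation:
Op 1: append 1 -> log_len=1
Op 2: F2 acks idx 1 -> match: F0=0 F1=0 F2=1; commitIndex=0
Op 3: F2 acks idx 1 -> match: F0=0 F1=0 F2=1; commitIndex=0
Op 4: append 2 -> log_len=3
Op 5: append 3 -> log_len=6
Op 6: append 3 -> log_len=9
Op 7: F2 acks idx 7 -> match: F0=0 F1=0 F2=7; commitIndex=0
Op 8: F0 acks idx 8 -> match: F0=8 F1=0 F2=7; commitIndex=7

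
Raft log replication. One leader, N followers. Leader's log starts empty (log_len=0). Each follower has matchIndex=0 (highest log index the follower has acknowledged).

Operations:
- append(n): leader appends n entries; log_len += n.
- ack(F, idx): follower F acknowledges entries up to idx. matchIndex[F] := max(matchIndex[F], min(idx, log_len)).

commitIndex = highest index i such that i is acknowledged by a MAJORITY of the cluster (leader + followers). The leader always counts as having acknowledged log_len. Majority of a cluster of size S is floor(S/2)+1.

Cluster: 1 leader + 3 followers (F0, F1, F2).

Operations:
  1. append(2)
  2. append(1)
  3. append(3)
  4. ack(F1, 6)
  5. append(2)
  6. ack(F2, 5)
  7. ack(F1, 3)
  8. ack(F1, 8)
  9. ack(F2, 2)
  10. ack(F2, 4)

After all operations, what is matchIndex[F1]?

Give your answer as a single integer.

Op 1: append 2 -> log_len=2
Op 2: append 1 -> log_len=3
Op 3: append 3 -> log_len=6
Op 4: F1 acks idx 6 -> match: F0=0 F1=6 F2=0; commitIndex=0
Op 5: append 2 -> log_len=8
Op 6: F2 acks idx 5 -> match: F0=0 F1=6 F2=5; commitIndex=5
Op 7: F1 acks idx 3 -> match: F0=0 F1=6 F2=5; commitIndex=5
Op 8: F1 acks idx 8 -> match: F0=0 F1=8 F2=5; commitIndex=5
Op 9: F2 acks idx 2 -> match: F0=0 F1=8 F2=5; commitIndex=5
Op 10: F2 acks idx 4 -> match: F0=0 F1=8 F2=5; commitIndex=5

Answer: 8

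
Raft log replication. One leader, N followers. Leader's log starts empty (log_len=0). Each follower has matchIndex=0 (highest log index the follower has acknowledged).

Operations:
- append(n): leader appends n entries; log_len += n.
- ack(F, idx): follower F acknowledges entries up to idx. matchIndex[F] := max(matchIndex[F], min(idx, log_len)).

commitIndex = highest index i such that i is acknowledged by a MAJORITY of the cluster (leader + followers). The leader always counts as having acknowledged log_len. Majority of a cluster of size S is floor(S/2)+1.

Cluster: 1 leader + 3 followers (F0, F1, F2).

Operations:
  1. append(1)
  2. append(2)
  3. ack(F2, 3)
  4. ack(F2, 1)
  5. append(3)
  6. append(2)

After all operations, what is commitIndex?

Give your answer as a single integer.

Answer: 0

Derivation:
Op 1: append 1 -> log_len=1
Op 2: append 2 -> log_len=3
Op 3: F2 acks idx 3 -> match: F0=0 F1=0 F2=3; commitIndex=0
Op 4: F2 acks idx 1 -> match: F0=0 F1=0 F2=3; commitIndex=0
Op 5: append 3 -> log_len=6
Op 6: append 2 -> log_len=8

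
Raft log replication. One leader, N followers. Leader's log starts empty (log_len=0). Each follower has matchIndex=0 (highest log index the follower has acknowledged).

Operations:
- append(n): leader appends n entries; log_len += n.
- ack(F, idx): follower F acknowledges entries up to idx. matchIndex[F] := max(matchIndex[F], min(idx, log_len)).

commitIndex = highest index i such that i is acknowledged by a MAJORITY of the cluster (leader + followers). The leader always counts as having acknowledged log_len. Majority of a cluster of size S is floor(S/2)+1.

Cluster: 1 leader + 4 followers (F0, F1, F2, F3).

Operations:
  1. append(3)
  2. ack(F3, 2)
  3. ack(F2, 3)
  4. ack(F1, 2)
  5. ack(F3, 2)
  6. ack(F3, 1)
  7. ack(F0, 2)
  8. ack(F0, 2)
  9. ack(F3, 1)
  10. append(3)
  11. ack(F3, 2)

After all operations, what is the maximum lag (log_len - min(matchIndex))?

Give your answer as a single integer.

Op 1: append 3 -> log_len=3
Op 2: F3 acks idx 2 -> match: F0=0 F1=0 F2=0 F3=2; commitIndex=0
Op 3: F2 acks idx 3 -> match: F0=0 F1=0 F2=3 F3=2; commitIndex=2
Op 4: F1 acks idx 2 -> match: F0=0 F1=2 F2=3 F3=2; commitIndex=2
Op 5: F3 acks idx 2 -> match: F0=0 F1=2 F2=3 F3=2; commitIndex=2
Op 6: F3 acks idx 1 -> match: F0=0 F1=2 F2=3 F3=2; commitIndex=2
Op 7: F0 acks idx 2 -> match: F0=2 F1=2 F2=3 F3=2; commitIndex=2
Op 8: F0 acks idx 2 -> match: F0=2 F1=2 F2=3 F3=2; commitIndex=2
Op 9: F3 acks idx 1 -> match: F0=2 F1=2 F2=3 F3=2; commitIndex=2
Op 10: append 3 -> log_len=6
Op 11: F3 acks idx 2 -> match: F0=2 F1=2 F2=3 F3=2; commitIndex=2

Answer: 4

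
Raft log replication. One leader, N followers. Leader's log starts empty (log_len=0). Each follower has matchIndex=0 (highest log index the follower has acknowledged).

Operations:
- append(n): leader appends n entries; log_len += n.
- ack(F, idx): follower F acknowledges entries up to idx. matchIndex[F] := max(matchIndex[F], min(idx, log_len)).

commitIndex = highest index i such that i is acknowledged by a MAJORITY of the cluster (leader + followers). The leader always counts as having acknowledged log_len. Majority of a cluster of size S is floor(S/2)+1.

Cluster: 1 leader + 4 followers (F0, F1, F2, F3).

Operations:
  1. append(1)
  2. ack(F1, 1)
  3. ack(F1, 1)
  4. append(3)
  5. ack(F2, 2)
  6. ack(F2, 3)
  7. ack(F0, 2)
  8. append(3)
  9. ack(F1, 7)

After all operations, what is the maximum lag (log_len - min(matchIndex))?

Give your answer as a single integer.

Answer: 7

Derivation:
Op 1: append 1 -> log_len=1
Op 2: F1 acks idx 1 -> match: F0=0 F1=1 F2=0 F3=0; commitIndex=0
Op 3: F1 acks idx 1 -> match: F0=0 F1=1 F2=0 F3=0; commitIndex=0
Op 4: append 3 -> log_len=4
Op 5: F2 acks idx 2 -> match: F0=0 F1=1 F2=2 F3=0; commitIndex=1
Op 6: F2 acks idx 3 -> match: F0=0 F1=1 F2=3 F3=0; commitIndex=1
Op 7: F0 acks idx 2 -> match: F0=2 F1=1 F2=3 F3=0; commitIndex=2
Op 8: append 3 -> log_len=7
Op 9: F1 acks idx 7 -> match: F0=2 F1=7 F2=3 F3=0; commitIndex=3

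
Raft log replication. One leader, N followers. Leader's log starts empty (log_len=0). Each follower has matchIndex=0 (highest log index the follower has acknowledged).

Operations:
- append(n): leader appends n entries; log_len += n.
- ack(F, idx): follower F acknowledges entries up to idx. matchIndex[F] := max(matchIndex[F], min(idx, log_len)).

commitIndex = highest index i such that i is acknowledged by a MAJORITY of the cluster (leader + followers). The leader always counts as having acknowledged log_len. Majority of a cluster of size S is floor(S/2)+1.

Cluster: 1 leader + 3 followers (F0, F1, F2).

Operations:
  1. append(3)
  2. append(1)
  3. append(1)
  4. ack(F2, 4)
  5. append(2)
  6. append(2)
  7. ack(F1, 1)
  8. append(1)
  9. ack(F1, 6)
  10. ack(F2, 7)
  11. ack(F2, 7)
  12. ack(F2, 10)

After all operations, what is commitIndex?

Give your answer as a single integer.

Op 1: append 3 -> log_len=3
Op 2: append 1 -> log_len=4
Op 3: append 1 -> log_len=5
Op 4: F2 acks idx 4 -> match: F0=0 F1=0 F2=4; commitIndex=0
Op 5: append 2 -> log_len=7
Op 6: append 2 -> log_len=9
Op 7: F1 acks idx 1 -> match: F0=0 F1=1 F2=4; commitIndex=1
Op 8: append 1 -> log_len=10
Op 9: F1 acks idx 6 -> match: F0=0 F1=6 F2=4; commitIndex=4
Op 10: F2 acks idx 7 -> match: F0=0 F1=6 F2=7; commitIndex=6
Op 11: F2 acks idx 7 -> match: F0=0 F1=6 F2=7; commitIndex=6
Op 12: F2 acks idx 10 -> match: F0=0 F1=6 F2=10; commitIndex=6

Answer: 6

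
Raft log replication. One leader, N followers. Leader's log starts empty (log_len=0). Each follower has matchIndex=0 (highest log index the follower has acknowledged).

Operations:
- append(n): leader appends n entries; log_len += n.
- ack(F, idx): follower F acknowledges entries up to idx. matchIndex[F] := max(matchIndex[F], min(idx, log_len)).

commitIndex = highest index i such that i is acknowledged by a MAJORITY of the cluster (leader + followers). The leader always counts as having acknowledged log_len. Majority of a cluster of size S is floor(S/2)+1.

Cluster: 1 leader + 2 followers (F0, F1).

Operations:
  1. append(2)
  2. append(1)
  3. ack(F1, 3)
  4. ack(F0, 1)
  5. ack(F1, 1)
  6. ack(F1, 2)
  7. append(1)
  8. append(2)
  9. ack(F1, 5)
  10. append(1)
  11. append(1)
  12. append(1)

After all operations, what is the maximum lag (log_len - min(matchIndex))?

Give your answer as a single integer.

Answer: 8

Derivation:
Op 1: append 2 -> log_len=2
Op 2: append 1 -> log_len=3
Op 3: F1 acks idx 3 -> match: F0=0 F1=3; commitIndex=3
Op 4: F0 acks idx 1 -> match: F0=1 F1=3; commitIndex=3
Op 5: F1 acks idx 1 -> match: F0=1 F1=3; commitIndex=3
Op 6: F1 acks idx 2 -> match: F0=1 F1=3; commitIndex=3
Op 7: append 1 -> log_len=4
Op 8: append 2 -> log_len=6
Op 9: F1 acks idx 5 -> match: F0=1 F1=5; commitIndex=5
Op 10: append 1 -> log_len=7
Op 11: append 1 -> log_len=8
Op 12: append 1 -> log_len=9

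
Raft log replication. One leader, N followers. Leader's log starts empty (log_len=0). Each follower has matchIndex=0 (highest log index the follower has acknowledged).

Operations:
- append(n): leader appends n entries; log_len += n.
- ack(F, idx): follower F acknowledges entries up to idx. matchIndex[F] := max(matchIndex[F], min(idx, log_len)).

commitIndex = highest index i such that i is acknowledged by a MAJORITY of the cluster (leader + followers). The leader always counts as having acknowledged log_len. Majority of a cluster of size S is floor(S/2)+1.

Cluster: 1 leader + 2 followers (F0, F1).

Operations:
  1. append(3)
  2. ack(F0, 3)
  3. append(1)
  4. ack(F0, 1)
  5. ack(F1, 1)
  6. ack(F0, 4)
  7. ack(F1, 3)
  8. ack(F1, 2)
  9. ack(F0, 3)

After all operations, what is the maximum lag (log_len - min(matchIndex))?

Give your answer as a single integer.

Op 1: append 3 -> log_len=3
Op 2: F0 acks idx 3 -> match: F0=3 F1=0; commitIndex=3
Op 3: append 1 -> log_len=4
Op 4: F0 acks idx 1 -> match: F0=3 F1=0; commitIndex=3
Op 5: F1 acks idx 1 -> match: F0=3 F1=1; commitIndex=3
Op 6: F0 acks idx 4 -> match: F0=4 F1=1; commitIndex=4
Op 7: F1 acks idx 3 -> match: F0=4 F1=3; commitIndex=4
Op 8: F1 acks idx 2 -> match: F0=4 F1=3; commitIndex=4
Op 9: F0 acks idx 3 -> match: F0=4 F1=3; commitIndex=4

Answer: 1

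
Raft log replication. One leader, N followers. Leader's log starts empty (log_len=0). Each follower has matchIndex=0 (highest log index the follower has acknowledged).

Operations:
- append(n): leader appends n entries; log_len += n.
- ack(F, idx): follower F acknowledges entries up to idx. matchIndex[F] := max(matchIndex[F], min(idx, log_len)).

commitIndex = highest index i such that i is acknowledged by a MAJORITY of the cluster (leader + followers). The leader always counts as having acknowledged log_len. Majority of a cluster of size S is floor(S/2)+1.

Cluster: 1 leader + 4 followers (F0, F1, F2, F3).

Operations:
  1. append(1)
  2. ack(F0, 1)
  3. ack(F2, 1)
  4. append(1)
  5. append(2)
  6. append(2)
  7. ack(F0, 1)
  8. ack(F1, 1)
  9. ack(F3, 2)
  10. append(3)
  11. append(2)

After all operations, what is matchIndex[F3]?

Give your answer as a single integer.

Op 1: append 1 -> log_len=1
Op 2: F0 acks idx 1 -> match: F0=1 F1=0 F2=0 F3=0; commitIndex=0
Op 3: F2 acks idx 1 -> match: F0=1 F1=0 F2=1 F3=0; commitIndex=1
Op 4: append 1 -> log_len=2
Op 5: append 2 -> log_len=4
Op 6: append 2 -> log_len=6
Op 7: F0 acks idx 1 -> match: F0=1 F1=0 F2=1 F3=0; commitIndex=1
Op 8: F1 acks idx 1 -> match: F0=1 F1=1 F2=1 F3=0; commitIndex=1
Op 9: F3 acks idx 2 -> match: F0=1 F1=1 F2=1 F3=2; commitIndex=1
Op 10: append 3 -> log_len=9
Op 11: append 2 -> log_len=11

Answer: 2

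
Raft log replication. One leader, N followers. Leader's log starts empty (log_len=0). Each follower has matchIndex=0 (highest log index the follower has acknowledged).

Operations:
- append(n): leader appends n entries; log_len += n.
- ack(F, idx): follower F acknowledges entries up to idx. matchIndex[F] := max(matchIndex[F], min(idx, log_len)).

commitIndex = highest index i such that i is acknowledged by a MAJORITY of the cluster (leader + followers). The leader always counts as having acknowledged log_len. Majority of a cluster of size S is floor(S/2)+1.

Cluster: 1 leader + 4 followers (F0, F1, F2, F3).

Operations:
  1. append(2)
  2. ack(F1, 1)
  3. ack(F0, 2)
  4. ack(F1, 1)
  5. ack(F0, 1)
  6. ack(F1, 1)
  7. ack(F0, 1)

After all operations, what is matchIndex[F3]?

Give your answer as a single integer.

Answer: 0

Derivation:
Op 1: append 2 -> log_len=2
Op 2: F1 acks idx 1 -> match: F0=0 F1=1 F2=0 F3=0; commitIndex=0
Op 3: F0 acks idx 2 -> match: F0=2 F1=1 F2=0 F3=0; commitIndex=1
Op 4: F1 acks idx 1 -> match: F0=2 F1=1 F2=0 F3=0; commitIndex=1
Op 5: F0 acks idx 1 -> match: F0=2 F1=1 F2=0 F3=0; commitIndex=1
Op 6: F1 acks idx 1 -> match: F0=2 F1=1 F2=0 F3=0; commitIndex=1
Op 7: F0 acks idx 1 -> match: F0=2 F1=1 F2=0 F3=0; commitIndex=1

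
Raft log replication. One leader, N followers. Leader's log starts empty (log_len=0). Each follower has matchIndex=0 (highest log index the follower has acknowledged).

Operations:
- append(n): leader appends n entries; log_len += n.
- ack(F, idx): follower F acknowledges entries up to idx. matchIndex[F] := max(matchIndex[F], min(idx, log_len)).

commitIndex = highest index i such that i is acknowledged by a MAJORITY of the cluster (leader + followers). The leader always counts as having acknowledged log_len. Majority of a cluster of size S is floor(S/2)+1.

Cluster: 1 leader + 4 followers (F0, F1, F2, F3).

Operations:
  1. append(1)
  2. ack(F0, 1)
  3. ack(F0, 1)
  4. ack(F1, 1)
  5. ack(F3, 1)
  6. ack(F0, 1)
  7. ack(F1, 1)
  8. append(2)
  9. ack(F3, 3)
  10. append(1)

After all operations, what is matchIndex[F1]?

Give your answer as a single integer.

Op 1: append 1 -> log_len=1
Op 2: F0 acks idx 1 -> match: F0=1 F1=0 F2=0 F3=0; commitIndex=0
Op 3: F0 acks idx 1 -> match: F0=1 F1=0 F2=0 F3=0; commitIndex=0
Op 4: F1 acks idx 1 -> match: F0=1 F1=1 F2=0 F3=0; commitIndex=1
Op 5: F3 acks idx 1 -> match: F0=1 F1=1 F2=0 F3=1; commitIndex=1
Op 6: F0 acks idx 1 -> match: F0=1 F1=1 F2=0 F3=1; commitIndex=1
Op 7: F1 acks idx 1 -> match: F0=1 F1=1 F2=0 F3=1; commitIndex=1
Op 8: append 2 -> log_len=3
Op 9: F3 acks idx 3 -> match: F0=1 F1=1 F2=0 F3=3; commitIndex=1
Op 10: append 1 -> log_len=4

Answer: 1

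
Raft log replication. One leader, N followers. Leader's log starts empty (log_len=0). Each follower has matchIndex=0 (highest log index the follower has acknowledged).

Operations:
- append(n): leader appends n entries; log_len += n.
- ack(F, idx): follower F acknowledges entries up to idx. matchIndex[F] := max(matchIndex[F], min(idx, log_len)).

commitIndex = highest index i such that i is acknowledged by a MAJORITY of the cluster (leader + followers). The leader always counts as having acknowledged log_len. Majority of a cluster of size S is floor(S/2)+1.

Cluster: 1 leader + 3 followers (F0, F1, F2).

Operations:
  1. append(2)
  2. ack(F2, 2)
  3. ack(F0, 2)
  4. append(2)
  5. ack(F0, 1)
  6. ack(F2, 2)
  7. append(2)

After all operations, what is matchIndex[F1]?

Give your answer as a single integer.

Answer: 0

Derivation:
Op 1: append 2 -> log_len=2
Op 2: F2 acks idx 2 -> match: F0=0 F1=0 F2=2; commitIndex=0
Op 3: F0 acks idx 2 -> match: F0=2 F1=0 F2=2; commitIndex=2
Op 4: append 2 -> log_len=4
Op 5: F0 acks idx 1 -> match: F0=2 F1=0 F2=2; commitIndex=2
Op 6: F2 acks idx 2 -> match: F0=2 F1=0 F2=2; commitIndex=2
Op 7: append 2 -> log_len=6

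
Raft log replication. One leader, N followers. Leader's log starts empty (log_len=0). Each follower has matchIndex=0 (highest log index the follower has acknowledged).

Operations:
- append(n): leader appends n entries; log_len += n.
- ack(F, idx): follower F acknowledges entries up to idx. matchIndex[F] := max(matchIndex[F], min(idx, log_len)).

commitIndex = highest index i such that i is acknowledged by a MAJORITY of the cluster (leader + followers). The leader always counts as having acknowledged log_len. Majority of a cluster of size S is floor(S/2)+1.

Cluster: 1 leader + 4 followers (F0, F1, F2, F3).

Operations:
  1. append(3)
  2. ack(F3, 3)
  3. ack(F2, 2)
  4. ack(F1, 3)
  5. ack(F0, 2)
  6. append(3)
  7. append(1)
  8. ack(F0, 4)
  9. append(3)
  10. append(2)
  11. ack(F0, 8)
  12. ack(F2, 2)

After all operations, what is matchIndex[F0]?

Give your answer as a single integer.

Answer: 8

Derivation:
Op 1: append 3 -> log_len=3
Op 2: F3 acks idx 3 -> match: F0=0 F1=0 F2=0 F3=3; commitIndex=0
Op 3: F2 acks idx 2 -> match: F0=0 F1=0 F2=2 F3=3; commitIndex=2
Op 4: F1 acks idx 3 -> match: F0=0 F1=3 F2=2 F3=3; commitIndex=3
Op 5: F0 acks idx 2 -> match: F0=2 F1=3 F2=2 F3=3; commitIndex=3
Op 6: append 3 -> log_len=6
Op 7: append 1 -> log_len=7
Op 8: F0 acks idx 4 -> match: F0=4 F1=3 F2=2 F3=3; commitIndex=3
Op 9: append 3 -> log_len=10
Op 10: append 2 -> log_len=12
Op 11: F0 acks idx 8 -> match: F0=8 F1=3 F2=2 F3=3; commitIndex=3
Op 12: F2 acks idx 2 -> match: F0=8 F1=3 F2=2 F3=3; commitIndex=3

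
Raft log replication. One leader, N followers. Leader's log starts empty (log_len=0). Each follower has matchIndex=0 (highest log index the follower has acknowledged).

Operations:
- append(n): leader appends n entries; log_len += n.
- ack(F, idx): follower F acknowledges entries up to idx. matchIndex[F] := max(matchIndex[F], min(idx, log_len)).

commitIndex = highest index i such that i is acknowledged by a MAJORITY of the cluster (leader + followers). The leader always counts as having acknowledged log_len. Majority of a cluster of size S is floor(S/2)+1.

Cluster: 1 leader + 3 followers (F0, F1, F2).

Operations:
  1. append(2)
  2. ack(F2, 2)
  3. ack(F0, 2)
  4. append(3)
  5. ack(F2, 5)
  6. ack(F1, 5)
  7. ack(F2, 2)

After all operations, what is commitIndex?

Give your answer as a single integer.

Answer: 5

Derivation:
Op 1: append 2 -> log_len=2
Op 2: F2 acks idx 2 -> match: F0=0 F1=0 F2=2; commitIndex=0
Op 3: F0 acks idx 2 -> match: F0=2 F1=0 F2=2; commitIndex=2
Op 4: append 3 -> log_len=5
Op 5: F2 acks idx 5 -> match: F0=2 F1=0 F2=5; commitIndex=2
Op 6: F1 acks idx 5 -> match: F0=2 F1=5 F2=5; commitIndex=5
Op 7: F2 acks idx 2 -> match: F0=2 F1=5 F2=5; commitIndex=5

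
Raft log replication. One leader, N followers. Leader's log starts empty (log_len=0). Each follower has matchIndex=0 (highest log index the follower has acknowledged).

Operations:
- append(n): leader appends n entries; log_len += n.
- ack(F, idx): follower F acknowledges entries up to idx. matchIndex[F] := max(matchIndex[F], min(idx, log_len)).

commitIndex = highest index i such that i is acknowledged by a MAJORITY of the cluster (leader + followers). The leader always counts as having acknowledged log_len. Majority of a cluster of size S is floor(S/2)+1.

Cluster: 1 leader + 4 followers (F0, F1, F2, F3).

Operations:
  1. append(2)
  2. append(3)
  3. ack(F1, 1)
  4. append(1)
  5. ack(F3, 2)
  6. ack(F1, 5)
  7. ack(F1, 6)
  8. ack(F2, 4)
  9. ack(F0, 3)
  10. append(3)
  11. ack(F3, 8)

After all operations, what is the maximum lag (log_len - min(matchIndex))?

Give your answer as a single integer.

Op 1: append 2 -> log_len=2
Op 2: append 3 -> log_len=5
Op 3: F1 acks idx 1 -> match: F0=0 F1=1 F2=0 F3=0; commitIndex=0
Op 4: append 1 -> log_len=6
Op 5: F3 acks idx 2 -> match: F0=0 F1=1 F2=0 F3=2; commitIndex=1
Op 6: F1 acks idx 5 -> match: F0=0 F1=5 F2=0 F3=2; commitIndex=2
Op 7: F1 acks idx 6 -> match: F0=0 F1=6 F2=0 F3=2; commitIndex=2
Op 8: F2 acks idx 4 -> match: F0=0 F1=6 F2=4 F3=2; commitIndex=4
Op 9: F0 acks idx 3 -> match: F0=3 F1=6 F2=4 F3=2; commitIndex=4
Op 10: append 3 -> log_len=9
Op 11: F3 acks idx 8 -> match: F0=3 F1=6 F2=4 F3=8; commitIndex=6

Answer: 6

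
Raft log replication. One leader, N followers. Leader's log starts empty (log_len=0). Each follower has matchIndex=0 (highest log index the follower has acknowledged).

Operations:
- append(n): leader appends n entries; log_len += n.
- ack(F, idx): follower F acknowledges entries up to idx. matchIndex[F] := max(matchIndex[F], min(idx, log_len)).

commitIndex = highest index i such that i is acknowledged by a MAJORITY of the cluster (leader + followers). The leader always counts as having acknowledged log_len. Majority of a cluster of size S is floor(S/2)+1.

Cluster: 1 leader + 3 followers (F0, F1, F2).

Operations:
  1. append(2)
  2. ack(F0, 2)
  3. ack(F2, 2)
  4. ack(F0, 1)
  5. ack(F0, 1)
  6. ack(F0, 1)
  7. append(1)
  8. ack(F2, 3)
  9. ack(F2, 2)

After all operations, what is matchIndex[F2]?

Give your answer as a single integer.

Answer: 3

Derivation:
Op 1: append 2 -> log_len=2
Op 2: F0 acks idx 2 -> match: F0=2 F1=0 F2=0; commitIndex=0
Op 3: F2 acks idx 2 -> match: F0=2 F1=0 F2=2; commitIndex=2
Op 4: F0 acks idx 1 -> match: F0=2 F1=0 F2=2; commitIndex=2
Op 5: F0 acks idx 1 -> match: F0=2 F1=0 F2=2; commitIndex=2
Op 6: F0 acks idx 1 -> match: F0=2 F1=0 F2=2; commitIndex=2
Op 7: append 1 -> log_len=3
Op 8: F2 acks idx 3 -> match: F0=2 F1=0 F2=3; commitIndex=2
Op 9: F2 acks idx 2 -> match: F0=2 F1=0 F2=3; commitIndex=2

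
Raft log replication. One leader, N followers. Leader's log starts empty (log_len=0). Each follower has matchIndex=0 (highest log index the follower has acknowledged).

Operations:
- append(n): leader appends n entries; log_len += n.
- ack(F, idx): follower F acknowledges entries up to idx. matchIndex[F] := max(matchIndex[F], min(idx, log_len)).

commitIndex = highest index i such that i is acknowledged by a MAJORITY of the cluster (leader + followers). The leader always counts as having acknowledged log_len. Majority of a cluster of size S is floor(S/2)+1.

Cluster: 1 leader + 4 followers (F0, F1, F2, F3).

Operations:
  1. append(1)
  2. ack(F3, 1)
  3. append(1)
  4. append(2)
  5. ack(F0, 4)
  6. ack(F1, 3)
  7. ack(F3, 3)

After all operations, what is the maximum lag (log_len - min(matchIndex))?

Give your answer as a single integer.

Op 1: append 1 -> log_len=1
Op 2: F3 acks idx 1 -> match: F0=0 F1=0 F2=0 F3=1; commitIndex=0
Op 3: append 1 -> log_len=2
Op 4: append 2 -> log_len=4
Op 5: F0 acks idx 4 -> match: F0=4 F1=0 F2=0 F3=1; commitIndex=1
Op 6: F1 acks idx 3 -> match: F0=4 F1=3 F2=0 F3=1; commitIndex=3
Op 7: F3 acks idx 3 -> match: F0=4 F1=3 F2=0 F3=3; commitIndex=3

Answer: 4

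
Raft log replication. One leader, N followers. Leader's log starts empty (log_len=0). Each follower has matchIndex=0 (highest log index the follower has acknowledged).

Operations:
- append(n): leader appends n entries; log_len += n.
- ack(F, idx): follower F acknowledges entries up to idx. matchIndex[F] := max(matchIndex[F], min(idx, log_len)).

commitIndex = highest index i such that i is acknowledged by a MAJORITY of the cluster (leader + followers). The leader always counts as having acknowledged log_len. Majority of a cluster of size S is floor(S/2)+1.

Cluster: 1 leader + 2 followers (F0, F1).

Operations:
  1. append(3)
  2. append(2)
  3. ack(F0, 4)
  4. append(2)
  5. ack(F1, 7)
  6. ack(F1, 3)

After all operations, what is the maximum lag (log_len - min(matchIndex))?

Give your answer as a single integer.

Op 1: append 3 -> log_len=3
Op 2: append 2 -> log_len=5
Op 3: F0 acks idx 4 -> match: F0=4 F1=0; commitIndex=4
Op 4: append 2 -> log_len=7
Op 5: F1 acks idx 7 -> match: F0=4 F1=7; commitIndex=7
Op 6: F1 acks idx 3 -> match: F0=4 F1=7; commitIndex=7

Answer: 3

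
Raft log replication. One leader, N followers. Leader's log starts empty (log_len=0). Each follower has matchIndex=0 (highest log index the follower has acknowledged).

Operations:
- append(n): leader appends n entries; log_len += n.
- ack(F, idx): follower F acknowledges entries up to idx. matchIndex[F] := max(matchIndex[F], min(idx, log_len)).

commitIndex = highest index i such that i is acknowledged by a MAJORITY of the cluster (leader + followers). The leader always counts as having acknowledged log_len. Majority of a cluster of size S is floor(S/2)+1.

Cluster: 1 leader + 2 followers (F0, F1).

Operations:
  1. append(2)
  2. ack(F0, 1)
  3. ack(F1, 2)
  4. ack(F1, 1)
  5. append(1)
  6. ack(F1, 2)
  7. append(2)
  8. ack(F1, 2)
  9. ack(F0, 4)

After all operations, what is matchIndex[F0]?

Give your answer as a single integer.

Op 1: append 2 -> log_len=2
Op 2: F0 acks idx 1 -> match: F0=1 F1=0; commitIndex=1
Op 3: F1 acks idx 2 -> match: F0=1 F1=2; commitIndex=2
Op 4: F1 acks idx 1 -> match: F0=1 F1=2; commitIndex=2
Op 5: append 1 -> log_len=3
Op 6: F1 acks idx 2 -> match: F0=1 F1=2; commitIndex=2
Op 7: append 2 -> log_len=5
Op 8: F1 acks idx 2 -> match: F0=1 F1=2; commitIndex=2
Op 9: F0 acks idx 4 -> match: F0=4 F1=2; commitIndex=4

Answer: 4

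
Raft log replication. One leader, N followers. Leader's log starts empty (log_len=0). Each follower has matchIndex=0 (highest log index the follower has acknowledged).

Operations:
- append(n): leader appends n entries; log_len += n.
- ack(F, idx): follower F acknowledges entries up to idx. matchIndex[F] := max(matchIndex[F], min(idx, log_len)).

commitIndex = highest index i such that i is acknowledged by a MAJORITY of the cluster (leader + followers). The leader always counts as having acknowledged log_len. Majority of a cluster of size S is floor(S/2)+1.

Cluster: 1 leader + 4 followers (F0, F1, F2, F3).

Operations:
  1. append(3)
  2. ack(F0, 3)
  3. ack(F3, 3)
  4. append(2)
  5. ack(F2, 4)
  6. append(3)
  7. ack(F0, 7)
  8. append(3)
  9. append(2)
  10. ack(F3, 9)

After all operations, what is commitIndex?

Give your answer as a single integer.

Answer: 7

Derivation:
Op 1: append 3 -> log_len=3
Op 2: F0 acks idx 3 -> match: F0=3 F1=0 F2=0 F3=0; commitIndex=0
Op 3: F3 acks idx 3 -> match: F0=3 F1=0 F2=0 F3=3; commitIndex=3
Op 4: append 2 -> log_len=5
Op 5: F2 acks idx 4 -> match: F0=3 F1=0 F2=4 F3=3; commitIndex=3
Op 6: append 3 -> log_len=8
Op 7: F0 acks idx 7 -> match: F0=7 F1=0 F2=4 F3=3; commitIndex=4
Op 8: append 3 -> log_len=11
Op 9: append 2 -> log_len=13
Op 10: F3 acks idx 9 -> match: F0=7 F1=0 F2=4 F3=9; commitIndex=7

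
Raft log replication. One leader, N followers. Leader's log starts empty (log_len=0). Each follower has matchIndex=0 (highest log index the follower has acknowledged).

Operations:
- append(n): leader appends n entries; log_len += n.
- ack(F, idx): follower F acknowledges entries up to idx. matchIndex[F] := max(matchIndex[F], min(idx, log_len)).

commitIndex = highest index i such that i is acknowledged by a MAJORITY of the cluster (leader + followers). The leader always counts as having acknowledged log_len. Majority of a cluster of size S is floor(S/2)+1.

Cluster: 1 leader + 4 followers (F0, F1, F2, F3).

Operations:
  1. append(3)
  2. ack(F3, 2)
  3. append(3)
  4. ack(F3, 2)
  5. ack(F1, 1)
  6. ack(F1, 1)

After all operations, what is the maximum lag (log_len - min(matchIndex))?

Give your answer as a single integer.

Answer: 6

Derivation:
Op 1: append 3 -> log_len=3
Op 2: F3 acks idx 2 -> match: F0=0 F1=0 F2=0 F3=2; commitIndex=0
Op 3: append 3 -> log_len=6
Op 4: F3 acks idx 2 -> match: F0=0 F1=0 F2=0 F3=2; commitIndex=0
Op 5: F1 acks idx 1 -> match: F0=0 F1=1 F2=0 F3=2; commitIndex=1
Op 6: F1 acks idx 1 -> match: F0=0 F1=1 F2=0 F3=2; commitIndex=1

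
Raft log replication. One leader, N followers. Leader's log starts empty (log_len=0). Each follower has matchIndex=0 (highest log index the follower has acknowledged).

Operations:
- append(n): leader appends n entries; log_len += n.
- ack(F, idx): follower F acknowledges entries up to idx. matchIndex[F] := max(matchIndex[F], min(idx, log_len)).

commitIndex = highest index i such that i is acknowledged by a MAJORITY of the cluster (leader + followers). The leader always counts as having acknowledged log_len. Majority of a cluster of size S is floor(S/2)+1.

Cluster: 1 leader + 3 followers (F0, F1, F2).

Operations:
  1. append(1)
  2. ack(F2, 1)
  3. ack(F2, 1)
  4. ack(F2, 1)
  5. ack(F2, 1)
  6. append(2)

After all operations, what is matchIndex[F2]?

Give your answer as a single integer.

Answer: 1

Derivation:
Op 1: append 1 -> log_len=1
Op 2: F2 acks idx 1 -> match: F0=0 F1=0 F2=1; commitIndex=0
Op 3: F2 acks idx 1 -> match: F0=0 F1=0 F2=1; commitIndex=0
Op 4: F2 acks idx 1 -> match: F0=0 F1=0 F2=1; commitIndex=0
Op 5: F2 acks idx 1 -> match: F0=0 F1=0 F2=1; commitIndex=0
Op 6: append 2 -> log_len=3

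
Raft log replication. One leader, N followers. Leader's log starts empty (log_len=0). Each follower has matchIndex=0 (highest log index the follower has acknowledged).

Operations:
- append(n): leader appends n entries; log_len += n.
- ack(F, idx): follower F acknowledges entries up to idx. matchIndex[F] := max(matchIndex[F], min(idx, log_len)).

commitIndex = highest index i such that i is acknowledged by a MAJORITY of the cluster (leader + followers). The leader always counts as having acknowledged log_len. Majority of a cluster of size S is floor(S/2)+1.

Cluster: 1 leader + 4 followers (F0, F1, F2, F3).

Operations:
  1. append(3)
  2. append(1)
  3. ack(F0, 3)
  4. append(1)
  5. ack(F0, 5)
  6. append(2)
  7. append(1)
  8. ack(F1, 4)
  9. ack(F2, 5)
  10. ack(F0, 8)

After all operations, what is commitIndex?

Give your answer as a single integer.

Answer: 5

Derivation:
Op 1: append 3 -> log_len=3
Op 2: append 1 -> log_len=4
Op 3: F0 acks idx 3 -> match: F0=3 F1=0 F2=0 F3=0; commitIndex=0
Op 4: append 1 -> log_len=5
Op 5: F0 acks idx 5 -> match: F0=5 F1=0 F2=0 F3=0; commitIndex=0
Op 6: append 2 -> log_len=7
Op 7: append 1 -> log_len=8
Op 8: F1 acks idx 4 -> match: F0=5 F1=4 F2=0 F3=0; commitIndex=4
Op 9: F2 acks idx 5 -> match: F0=5 F1=4 F2=5 F3=0; commitIndex=5
Op 10: F0 acks idx 8 -> match: F0=8 F1=4 F2=5 F3=0; commitIndex=5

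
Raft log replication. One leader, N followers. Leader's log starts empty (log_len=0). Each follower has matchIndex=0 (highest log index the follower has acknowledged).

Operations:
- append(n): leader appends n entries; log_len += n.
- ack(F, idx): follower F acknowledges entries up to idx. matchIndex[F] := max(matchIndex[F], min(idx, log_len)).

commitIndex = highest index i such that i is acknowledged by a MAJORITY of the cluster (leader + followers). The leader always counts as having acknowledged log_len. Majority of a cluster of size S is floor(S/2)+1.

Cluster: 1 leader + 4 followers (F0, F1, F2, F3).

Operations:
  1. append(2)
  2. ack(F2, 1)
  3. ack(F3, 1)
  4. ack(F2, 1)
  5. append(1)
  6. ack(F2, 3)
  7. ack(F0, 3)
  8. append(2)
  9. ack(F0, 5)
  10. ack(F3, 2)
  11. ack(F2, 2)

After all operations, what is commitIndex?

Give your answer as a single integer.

Answer: 3

Derivation:
Op 1: append 2 -> log_len=2
Op 2: F2 acks idx 1 -> match: F0=0 F1=0 F2=1 F3=0; commitIndex=0
Op 3: F3 acks idx 1 -> match: F0=0 F1=0 F2=1 F3=1; commitIndex=1
Op 4: F2 acks idx 1 -> match: F0=0 F1=0 F2=1 F3=1; commitIndex=1
Op 5: append 1 -> log_len=3
Op 6: F2 acks idx 3 -> match: F0=0 F1=0 F2=3 F3=1; commitIndex=1
Op 7: F0 acks idx 3 -> match: F0=3 F1=0 F2=3 F3=1; commitIndex=3
Op 8: append 2 -> log_len=5
Op 9: F0 acks idx 5 -> match: F0=5 F1=0 F2=3 F3=1; commitIndex=3
Op 10: F3 acks idx 2 -> match: F0=5 F1=0 F2=3 F3=2; commitIndex=3
Op 11: F2 acks idx 2 -> match: F0=5 F1=0 F2=3 F3=2; commitIndex=3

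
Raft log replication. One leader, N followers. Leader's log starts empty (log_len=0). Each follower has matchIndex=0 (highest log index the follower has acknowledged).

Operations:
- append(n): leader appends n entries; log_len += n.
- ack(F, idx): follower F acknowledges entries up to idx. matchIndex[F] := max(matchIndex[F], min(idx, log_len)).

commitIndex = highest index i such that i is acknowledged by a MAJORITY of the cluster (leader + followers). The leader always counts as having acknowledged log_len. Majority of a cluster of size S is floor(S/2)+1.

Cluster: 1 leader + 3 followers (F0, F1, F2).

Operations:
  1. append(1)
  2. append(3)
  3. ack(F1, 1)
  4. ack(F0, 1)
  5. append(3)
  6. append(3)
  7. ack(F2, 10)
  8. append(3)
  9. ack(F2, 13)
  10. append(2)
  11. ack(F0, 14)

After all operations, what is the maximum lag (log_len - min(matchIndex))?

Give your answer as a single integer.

Op 1: append 1 -> log_len=1
Op 2: append 3 -> log_len=4
Op 3: F1 acks idx 1 -> match: F0=0 F1=1 F2=0; commitIndex=0
Op 4: F0 acks idx 1 -> match: F0=1 F1=1 F2=0; commitIndex=1
Op 5: append 3 -> log_len=7
Op 6: append 3 -> log_len=10
Op 7: F2 acks idx 10 -> match: F0=1 F1=1 F2=10; commitIndex=1
Op 8: append 3 -> log_len=13
Op 9: F2 acks idx 13 -> match: F0=1 F1=1 F2=13; commitIndex=1
Op 10: append 2 -> log_len=15
Op 11: F0 acks idx 14 -> match: F0=14 F1=1 F2=13; commitIndex=13

Answer: 14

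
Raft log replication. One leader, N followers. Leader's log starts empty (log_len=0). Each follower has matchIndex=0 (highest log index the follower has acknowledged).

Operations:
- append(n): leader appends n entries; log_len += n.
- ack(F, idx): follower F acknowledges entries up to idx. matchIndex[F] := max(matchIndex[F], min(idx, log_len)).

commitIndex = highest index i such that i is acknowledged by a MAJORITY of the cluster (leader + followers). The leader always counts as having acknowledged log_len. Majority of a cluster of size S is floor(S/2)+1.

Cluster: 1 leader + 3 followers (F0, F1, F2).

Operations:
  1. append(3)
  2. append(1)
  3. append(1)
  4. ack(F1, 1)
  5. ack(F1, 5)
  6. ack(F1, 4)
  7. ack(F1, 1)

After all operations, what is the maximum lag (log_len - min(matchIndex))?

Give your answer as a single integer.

Answer: 5

Derivation:
Op 1: append 3 -> log_len=3
Op 2: append 1 -> log_len=4
Op 3: append 1 -> log_len=5
Op 4: F1 acks idx 1 -> match: F0=0 F1=1 F2=0; commitIndex=0
Op 5: F1 acks idx 5 -> match: F0=0 F1=5 F2=0; commitIndex=0
Op 6: F1 acks idx 4 -> match: F0=0 F1=5 F2=0; commitIndex=0
Op 7: F1 acks idx 1 -> match: F0=0 F1=5 F2=0; commitIndex=0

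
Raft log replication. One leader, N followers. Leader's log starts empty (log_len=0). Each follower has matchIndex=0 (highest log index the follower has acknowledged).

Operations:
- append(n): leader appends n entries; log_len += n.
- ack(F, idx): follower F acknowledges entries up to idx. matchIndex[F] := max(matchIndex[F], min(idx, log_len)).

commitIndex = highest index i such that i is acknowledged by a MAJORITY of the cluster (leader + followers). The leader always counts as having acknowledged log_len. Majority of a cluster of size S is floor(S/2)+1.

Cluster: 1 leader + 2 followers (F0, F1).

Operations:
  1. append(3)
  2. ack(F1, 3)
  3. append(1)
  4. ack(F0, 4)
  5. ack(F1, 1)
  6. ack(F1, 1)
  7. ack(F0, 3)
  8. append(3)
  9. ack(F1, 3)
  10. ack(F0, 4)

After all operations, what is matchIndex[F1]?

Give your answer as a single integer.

Answer: 3

Derivation:
Op 1: append 3 -> log_len=3
Op 2: F1 acks idx 3 -> match: F0=0 F1=3; commitIndex=3
Op 3: append 1 -> log_len=4
Op 4: F0 acks idx 4 -> match: F0=4 F1=3; commitIndex=4
Op 5: F1 acks idx 1 -> match: F0=4 F1=3; commitIndex=4
Op 6: F1 acks idx 1 -> match: F0=4 F1=3; commitIndex=4
Op 7: F0 acks idx 3 -> match: F0=4 F1=3; commitIndex=4
Op 8: append 3 -> log_len=7
Op 9: F1 acks idx 3 -> match: F0=4 F1=3; commitIndex=4
Op 10: F0 acks idx 4 -> match: F0=4 F1=3; commitIndex=4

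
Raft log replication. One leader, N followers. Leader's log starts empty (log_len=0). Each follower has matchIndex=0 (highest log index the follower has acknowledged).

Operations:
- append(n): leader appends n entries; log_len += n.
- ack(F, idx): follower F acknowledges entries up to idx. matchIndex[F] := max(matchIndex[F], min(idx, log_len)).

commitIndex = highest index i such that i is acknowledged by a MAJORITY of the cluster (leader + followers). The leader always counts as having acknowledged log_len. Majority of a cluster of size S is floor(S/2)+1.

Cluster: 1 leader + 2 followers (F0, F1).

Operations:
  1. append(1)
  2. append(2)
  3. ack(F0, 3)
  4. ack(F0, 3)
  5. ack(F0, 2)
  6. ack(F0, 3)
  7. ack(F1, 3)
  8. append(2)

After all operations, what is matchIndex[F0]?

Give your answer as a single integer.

Answer: 3

Derivation:
Op 1: append 1 -> log_len=1
Op 2: append 2 -> log_len=3
Op 3: F0 acks idx 3 -> match: F0=3 F1=0; commitIndex=3
Op 4: F0 acks idx 3 -> match: F0=3 F1=0; commitIndex=3
Op 5: F0 acks idx 2 -> match: F0=3 F1=0; commitIndex=3
Op 6: F0 acks idx 3 -> match: F0=3 F1=0; commitIndex=3
Op 7: F1 acks idx 3 -> match: F0=3 F1=3; commitIndex=3
Op 8: append 2 -> log_len=5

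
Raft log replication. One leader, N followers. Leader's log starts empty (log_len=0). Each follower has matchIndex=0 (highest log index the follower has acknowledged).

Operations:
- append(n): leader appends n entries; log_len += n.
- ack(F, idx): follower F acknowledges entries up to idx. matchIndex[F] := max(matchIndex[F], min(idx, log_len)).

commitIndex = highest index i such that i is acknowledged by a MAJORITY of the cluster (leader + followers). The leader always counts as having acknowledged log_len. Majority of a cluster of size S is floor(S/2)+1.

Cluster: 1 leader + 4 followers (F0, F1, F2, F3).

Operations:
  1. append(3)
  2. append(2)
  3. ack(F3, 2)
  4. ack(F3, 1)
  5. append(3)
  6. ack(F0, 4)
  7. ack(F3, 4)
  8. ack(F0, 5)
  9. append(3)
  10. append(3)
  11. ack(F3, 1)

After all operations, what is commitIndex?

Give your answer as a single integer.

Op 1: append 3 -> log_len=3
Op 2: append 2 -> log_len=5
Op 3: F3 acks idx 2 -> match: F0=0 F1=0 F2=0 F3=2; commitIndex=0
Op 4: F3 acks idx 1 -> match: F0=0 F1=0 F2=0 F3=2; commitIndex=0
Op 5: append 3 -> log_len=8
Op 6: F0 acks idx 4 -> match: F0=4 F1=0 F2=0 F3=2; commitIndex=2
Op 7: F3 acks idx 4 -> match: F0=4 F1=0 F2=0 F3=4; commitIndex=4
Op 8: F0 acks idx 5 -> match: F0=5 F1=0 F2=0 F3=4; commitIndex=4
Op 9: append 3 -> log_len=11
Op 10: append 3 -> log_len=14
Op 11: F3 acks idx 1 -> match: F0=5 F1=0 F2=0 F3=4; commitIndex=4

Answer: 4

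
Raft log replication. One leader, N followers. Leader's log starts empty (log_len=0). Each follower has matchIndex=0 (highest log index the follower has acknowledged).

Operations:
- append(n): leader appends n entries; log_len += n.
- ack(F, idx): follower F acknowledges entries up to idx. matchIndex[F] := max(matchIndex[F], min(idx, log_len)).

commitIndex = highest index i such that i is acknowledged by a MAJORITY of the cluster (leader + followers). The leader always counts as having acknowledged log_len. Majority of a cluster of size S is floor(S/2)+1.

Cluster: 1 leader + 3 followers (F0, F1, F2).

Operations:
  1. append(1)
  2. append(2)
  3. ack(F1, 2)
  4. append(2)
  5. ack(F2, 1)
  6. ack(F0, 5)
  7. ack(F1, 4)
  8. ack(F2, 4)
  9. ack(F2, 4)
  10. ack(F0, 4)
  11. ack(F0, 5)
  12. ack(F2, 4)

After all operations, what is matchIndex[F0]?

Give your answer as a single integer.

Answer: 5

Derivation:
Op 1: append 1 -> log_len=1
Op 2: append 2 -> log_len=3
Op 3: F1 acks idx 2 -> match: F0=0 F1=2 F2=0; commitIndex=0
Op 4: append 2 -> log_len=5
Op 5: F2 acks idx 1 -> match: F0=0 F1=2 F2=1; commitIndex=1
Op 6: F0 acks idx 5 -> match: F0=5 F1=2 F2=1; commitIndex=2
Op 7: F1 acks idx 4 -> match: F0=5 F1=4 F2=1; commitIndex=4
Op 8: F2 acks idx 4 -> match: F0=5 F1=4 F2=4; commitIndex=4
Op 9: F2 acks idx 4 -> match: F0=5 F1=4 F2=4; commitIndex=4
Op 10: F0 acks idx 4 -> match: F0=5 F1=4 F2=4; commitIndex=4
Op 11: F0 acks idx 5 -> match: F0=5 F1=4 F2=4; commitIndex=4
Op 12: F2 acks idx 4 -> match: F0=5 F1=4 F2=4; commitIndex=4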